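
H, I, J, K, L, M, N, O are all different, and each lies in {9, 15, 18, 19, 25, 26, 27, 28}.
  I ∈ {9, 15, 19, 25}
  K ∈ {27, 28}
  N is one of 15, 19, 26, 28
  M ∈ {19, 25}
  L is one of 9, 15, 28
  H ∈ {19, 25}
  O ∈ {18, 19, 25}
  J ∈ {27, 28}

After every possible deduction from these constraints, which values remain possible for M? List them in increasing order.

19, 25

Among the 8 variables, 18 fits only O (and all 8 values in {9, 15, 18, 19, 25, 26, 27, 28} must be used), so O = 18.
Among the 7 still-open variables, 26 fits only N (and all 7 values in {9, 15, 19, 25, 26, 27, 28} must be used), so N = 26.
The 2 variables H and M are confined to {19, 25}, which locks those values in; drop them from I.
The 2 variables J and K are confined to {27, 28}, which locks those values in; drop them from L.
No further eliminations apply; M can still be any of 19, 25.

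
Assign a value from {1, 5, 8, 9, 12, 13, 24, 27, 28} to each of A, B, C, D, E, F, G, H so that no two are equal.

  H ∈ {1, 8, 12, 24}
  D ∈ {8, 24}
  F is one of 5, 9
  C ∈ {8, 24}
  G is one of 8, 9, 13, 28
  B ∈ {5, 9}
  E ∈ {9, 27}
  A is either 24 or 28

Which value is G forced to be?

13

B and F between them cover only {5, 9} — a naked pair. Remove those values from E, G.
E has just one choice, so E = 27.
C and D share exactly the 2 values {8, 24}; by pigeonhole those values go to them, so strike 8, 24 from A, G, H.
A must be 28 (only option left). Strike 28 from G.
So G = 13.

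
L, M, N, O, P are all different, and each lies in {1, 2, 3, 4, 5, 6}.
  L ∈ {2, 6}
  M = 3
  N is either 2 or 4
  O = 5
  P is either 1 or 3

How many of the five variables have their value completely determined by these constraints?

M's domain is down to {3}, so M = 3. Eliminate 3 elsewhere: P.
O's domain is down to {5}, so O = 5.
P has just one choice, so P = 1.
Determined: M=3, O=5, P=1. The other variables each still have more than one consistent value. That makes 3.

3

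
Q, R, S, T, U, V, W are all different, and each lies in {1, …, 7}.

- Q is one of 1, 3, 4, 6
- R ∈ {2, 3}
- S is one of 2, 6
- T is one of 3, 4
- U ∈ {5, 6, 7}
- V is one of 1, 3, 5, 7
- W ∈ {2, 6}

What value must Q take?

1

S and W share exactly the 2 values {2, 6}; by pigeonhole those values go to them, so strike 2, 6 from Q, R, U.
R must be 3 (only option left). Strike 3 from Q, T, V.
T must be 4 (only option left). Remove 4 from Q.
So Q = 1.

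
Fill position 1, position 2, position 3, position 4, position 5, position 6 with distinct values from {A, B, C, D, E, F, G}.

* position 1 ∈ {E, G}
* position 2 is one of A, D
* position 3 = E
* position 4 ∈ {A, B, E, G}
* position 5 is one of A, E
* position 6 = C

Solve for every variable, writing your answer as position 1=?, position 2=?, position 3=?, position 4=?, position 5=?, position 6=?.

position 3's domain is down to {E}, so position 3 = E. Remove E from position 1, position 4, position 5.
position 5 has just one choice, so position 5 = A. Remove A from position 2, position 4.
That leaves position 6 = C.
position 1's domain is down to {G}, so position 1 = G. Eliminate G elsewhere: position 4.
That leaves position 2 = D.
position 4 has just one choice, so position 4 = B.

position 1=G, position 2=D, position 3=E, position 4=B, position 5=A, position 6=C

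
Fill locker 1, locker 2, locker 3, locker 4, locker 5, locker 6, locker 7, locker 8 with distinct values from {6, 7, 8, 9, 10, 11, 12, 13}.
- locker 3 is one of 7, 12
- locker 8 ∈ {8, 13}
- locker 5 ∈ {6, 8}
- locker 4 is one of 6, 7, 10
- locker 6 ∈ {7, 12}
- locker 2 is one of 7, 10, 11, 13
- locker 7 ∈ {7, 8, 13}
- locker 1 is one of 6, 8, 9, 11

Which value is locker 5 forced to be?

The 8 variables together cover exactly {6, 7, 8, 9, 10, 11, 12, 13} — 8 values for 8 variables — and 9 appears only in locker 1's list, so locker 1 = 9.
The 7 still-open variables together cover exactly {6, 7, 8, 10, 11, 12, 13} — 7 values for 7 variables — and 11 appears only in locker 2's list, so locker 2 = 11.
Among the 6 still-open variables, 10 fits only locker 4 (and all 6 values in {6, 7, 8, 10, 12, 13} must be used), so locker 4 = 10.
The 5 still-open variables together cover exactly {6, 7, 8, 12, 13} — 5 values for 5 variables — and 6 appears only in locker 5's list, so locker 5 = 6.

6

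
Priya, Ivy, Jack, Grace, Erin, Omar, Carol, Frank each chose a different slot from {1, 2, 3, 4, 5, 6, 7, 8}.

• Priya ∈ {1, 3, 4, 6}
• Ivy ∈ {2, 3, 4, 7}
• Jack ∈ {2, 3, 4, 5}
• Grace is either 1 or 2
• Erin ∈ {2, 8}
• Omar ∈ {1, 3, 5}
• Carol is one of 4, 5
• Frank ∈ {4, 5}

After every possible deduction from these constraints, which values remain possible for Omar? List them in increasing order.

Among the 8 variables, 6 fits only Priya (and all 8 values in {1, 2, 3, 4, 5, 6, 7, 8} must be used), so Priya = 6.
The 7 still-open variables draw from only 7 values {1, 2, 3, 4, 5, 7, 8}, so each is used; only Ivy can be 7, hence Ivy = 7.
The 6 still-open variables draw from only 6 values {1, 2, 3, 4, 5, 8}, so each is used; only Erin can be 8, hence Erin = 8.
The 2 variables Carol and Frank are confined to {4, 5}, which locks those values in; drop them from Jack, Omar.
No further eliminations apply; Omar can still be any of 1, 3.

1, 3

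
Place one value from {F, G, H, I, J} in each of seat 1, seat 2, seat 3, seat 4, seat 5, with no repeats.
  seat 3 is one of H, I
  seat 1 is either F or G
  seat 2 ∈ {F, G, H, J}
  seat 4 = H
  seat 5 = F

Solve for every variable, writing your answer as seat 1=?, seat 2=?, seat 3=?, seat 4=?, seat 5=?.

seat 4 must be H (only option left). Remove H from seat 2, seat 3.
seat 5 has just one choice, so seat 5 = F. Strike F from seat 1, seat 2.
seat 1 must be G (only option left). Remove G from seat 2.
seat 2 has just one choice, so seat 2 = J.
seat 3 has just one choice, so seat 3 = I.

seat 1=G, seat 2=J, seat 3=I, seat 4=H, seat 5=F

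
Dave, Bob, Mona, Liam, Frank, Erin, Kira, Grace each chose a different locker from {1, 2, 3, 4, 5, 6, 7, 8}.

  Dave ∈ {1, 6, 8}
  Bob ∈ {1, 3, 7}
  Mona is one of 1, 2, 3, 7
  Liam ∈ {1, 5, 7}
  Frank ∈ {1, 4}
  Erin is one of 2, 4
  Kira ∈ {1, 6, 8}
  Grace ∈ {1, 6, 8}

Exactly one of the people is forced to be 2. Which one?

Among the 8 variables, 5 fits only Liam (and all 8 values in {1, 2, 3, 4, 5, 6, 7, 8} must be used), so Liam = 5.
The 3 variables Dave, Kira, Grace are confined to {1, 6, 8}, which locks those values in; drop them from Bob, Mona, Frank.
Frank has just one choice, so Frank = 4. Strike 4 from Erin.
So 2 goes to Erin.

Erin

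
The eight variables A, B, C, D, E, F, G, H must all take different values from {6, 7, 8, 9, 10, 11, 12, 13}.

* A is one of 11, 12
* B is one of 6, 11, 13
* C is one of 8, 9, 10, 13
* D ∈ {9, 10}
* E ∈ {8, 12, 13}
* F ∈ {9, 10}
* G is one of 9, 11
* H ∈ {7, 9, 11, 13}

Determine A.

12

Among the 8 variables, 6 fits only B (and all 8 values in {6, 7, 8, 9, 10, 11, 12, 13} must be used), so B = 6.
Among the 7 still-open variables, 7 fits only H (and all 7 values in {7, 8, 9, 10, 11, 12, 13} must be used), so H = 7.
D and F share exactly the 2 values {9, 10}; by pigeonhole those values go to them, so strike 9, 10 from C, G.
That leaves G = 11. Strike 11 from A.
So A = 12.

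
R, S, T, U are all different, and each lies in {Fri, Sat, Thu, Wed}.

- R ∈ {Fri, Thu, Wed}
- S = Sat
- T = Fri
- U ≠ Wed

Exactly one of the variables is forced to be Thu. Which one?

U

S must be Sat (only option left). Strike Sat from U.
That leaves T = Fri. Eliminate Fri elsewhere: R, U.
So Thu goes to U.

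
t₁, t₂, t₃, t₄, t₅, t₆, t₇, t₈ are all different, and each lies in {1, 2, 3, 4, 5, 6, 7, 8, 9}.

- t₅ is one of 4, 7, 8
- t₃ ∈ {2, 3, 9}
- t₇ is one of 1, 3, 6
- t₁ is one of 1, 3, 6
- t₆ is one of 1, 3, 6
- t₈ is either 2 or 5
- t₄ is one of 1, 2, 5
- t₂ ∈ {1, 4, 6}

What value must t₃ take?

9

t₁, t₆, t₇ between them cover only {1, 3, 6} — a naked triple. Remove those values from t₂, t₃, t₄.
That leaves t₂ = 4. Eliminate 4 elsewhere: t₅.
t₄ and t₈ share exactly the 2 values {2, 5}; by pigeonhole those values go to them, so strike 2, 5 from t₃.
So t₃ = 9.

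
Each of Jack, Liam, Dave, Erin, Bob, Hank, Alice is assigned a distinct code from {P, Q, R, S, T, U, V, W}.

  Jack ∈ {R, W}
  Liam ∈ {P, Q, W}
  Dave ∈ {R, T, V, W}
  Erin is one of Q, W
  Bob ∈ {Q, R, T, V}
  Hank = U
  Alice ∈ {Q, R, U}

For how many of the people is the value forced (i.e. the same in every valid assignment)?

Hank has just one choice, so Hank = U. So Alice can't be U.
The 6 still-open variables together cover exactly {P, Q, R, T, V, W} — 6 values for 6 variables — and P appears only in Liam's list, so Liam = P.
Jack, Erin, Alice between them cover only {Q, R, W} — a naked triple. Remove those values from Dave, Bob.
Determined: Liam=P, Hank=U. The other people each still have more than one consistent value. That makes 2.

2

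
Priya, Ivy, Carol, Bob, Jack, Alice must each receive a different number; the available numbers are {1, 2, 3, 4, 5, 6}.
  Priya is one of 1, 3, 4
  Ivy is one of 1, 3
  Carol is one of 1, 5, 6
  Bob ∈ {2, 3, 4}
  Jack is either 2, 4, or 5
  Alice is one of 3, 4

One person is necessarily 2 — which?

Bob

The 6 variables together cover exactly {1, 2, 3, 4, 5, 6} — 6 values for 6 variables — and 6 appears only in Carol's list, so Carol = 6.
Among the 5 still-open variables, 5 fits only Jack (and all 5 values in {1, 2, 3, 4, 5} must be used), so Jack = 5.
The 4 still-open variables draw from only 4 values {1, 2, 3, 4}, so each is used; only Bob can be 2, hence Bob = 2.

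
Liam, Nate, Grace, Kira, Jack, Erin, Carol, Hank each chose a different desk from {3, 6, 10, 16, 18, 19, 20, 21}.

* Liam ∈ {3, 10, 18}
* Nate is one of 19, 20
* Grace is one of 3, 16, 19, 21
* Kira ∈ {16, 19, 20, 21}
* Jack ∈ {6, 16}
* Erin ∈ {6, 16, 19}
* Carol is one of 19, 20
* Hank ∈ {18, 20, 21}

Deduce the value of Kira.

21

The 8 variables together cover exactly {3, 6, 10, 16, 18, 19, 20, 21} — 8 values for 8 variables — and 10 appears only in Liam's list, so Liam = 10.
The 7 still-open variables draw from only 7 values {3, 6, 16, 18, 19, 20, 21}, so each is used; only Grace can be 3, hence Grace = 3.
Among the 6 still-open variables, 18 fits only Hank (and all 6 values in {6, 16, 18, 19, 20, 21} must be used), so Hank = 18.
The 5 still-open variables draw from only 5 values {6, 16, 19, 20, 21}, so each is used; only Kira can be 21, hence Kira = 21.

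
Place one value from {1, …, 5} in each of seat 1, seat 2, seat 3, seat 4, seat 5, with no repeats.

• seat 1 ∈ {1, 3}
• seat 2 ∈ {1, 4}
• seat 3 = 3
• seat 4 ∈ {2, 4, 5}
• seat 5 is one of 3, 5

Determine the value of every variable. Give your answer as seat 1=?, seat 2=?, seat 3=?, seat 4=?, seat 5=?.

seat 3's domain is down to {3}, so seat 3 = 3. Remove 3 from seat 1, seat 5.
That leaves seat 5 = 5. Remove 5 from seat 4.
That leaves seat 1 = 1. Eliminate 1 elsewhere: seat 2.
That leaves seat 2 = 4. Eliminate 4 elsewhere: seat 4.
seat 4's domain is down to {2}, so seat 4 = 2.

seat 1=1, seat 2=4, seat 3=3, seat 4=2, seat 5=5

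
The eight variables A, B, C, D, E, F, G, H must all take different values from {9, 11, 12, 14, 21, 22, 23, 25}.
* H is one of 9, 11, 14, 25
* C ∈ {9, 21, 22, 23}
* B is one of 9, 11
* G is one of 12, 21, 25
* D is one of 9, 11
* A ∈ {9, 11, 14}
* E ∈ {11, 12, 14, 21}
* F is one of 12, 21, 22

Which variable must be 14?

The 8 variables draw from only 8 values {9, 11, 12, 14, 21, 22, 23, 25}, so each is used; only C can be 23, hence C = 23.
The 7 still-open variables draw from only 7 values {9, 11, 12, 14, 21, 22, 25}, so each is used; only F can be 22, hence F = 22.
B and D share exactly the 2 values {9, 11}; by pigeonhole those values go to them, so strike 9, 11 from A, E, H.
So 14 goes to A.

A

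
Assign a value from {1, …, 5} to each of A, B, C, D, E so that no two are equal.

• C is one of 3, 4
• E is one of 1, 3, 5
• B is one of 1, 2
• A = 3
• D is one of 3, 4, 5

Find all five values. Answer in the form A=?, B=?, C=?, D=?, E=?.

A's domain is down to {3}, so A = 3. Eliminate 3 elsewhere: C, D, E.
C must be 4 (only option left). So D can't be 4.
D must be 5 (only option left). Remove 5 from E.
E has just one choice, so E = 1. Remove 1 from B.
B must be 2 (only option left).

A=3, B=2, C=4, D=5, E=1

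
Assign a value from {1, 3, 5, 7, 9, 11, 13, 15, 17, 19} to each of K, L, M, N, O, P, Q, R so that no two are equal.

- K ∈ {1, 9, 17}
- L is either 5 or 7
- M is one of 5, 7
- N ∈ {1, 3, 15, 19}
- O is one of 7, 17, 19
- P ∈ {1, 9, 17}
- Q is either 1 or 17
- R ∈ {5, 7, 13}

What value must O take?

19

L and M between them cover only {5, 7} — a naked pair. Remove those values from O, R.
R has just one choice, so R = 13.
K, P, Q share exactly the 3 values {1, 9, 17}; by pigeonhole those values go to them, so strike 1, 9, 17 from N, O.
So O = 19.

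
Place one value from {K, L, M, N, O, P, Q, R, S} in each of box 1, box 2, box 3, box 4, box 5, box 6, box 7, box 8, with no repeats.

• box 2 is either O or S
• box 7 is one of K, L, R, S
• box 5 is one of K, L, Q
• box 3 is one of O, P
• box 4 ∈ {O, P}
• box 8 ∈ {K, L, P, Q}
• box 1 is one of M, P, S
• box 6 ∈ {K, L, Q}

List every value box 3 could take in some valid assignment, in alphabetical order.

O, P

Among the 8 variables, M fits only box 1 (and all 8 values in {K, L, M, O, P, Q, R, S} must be used), so box 1 = M.
Among the 7 still-open variables, R fits only box 7 (and all 7 values in {K, L, O, P, Q, R, S} must be used), so box 7 = R.
The 6 still-open variables draw from only 6 values {K, L, O, P, Q, S}, so each is used; only box 2 can be S, hence box 2 = S.
box 3 and box 4 between them cover only {O, P} — a naked pair. Remove those values from box 8.
No further eliminations apply; box 3 can still be any of O, P.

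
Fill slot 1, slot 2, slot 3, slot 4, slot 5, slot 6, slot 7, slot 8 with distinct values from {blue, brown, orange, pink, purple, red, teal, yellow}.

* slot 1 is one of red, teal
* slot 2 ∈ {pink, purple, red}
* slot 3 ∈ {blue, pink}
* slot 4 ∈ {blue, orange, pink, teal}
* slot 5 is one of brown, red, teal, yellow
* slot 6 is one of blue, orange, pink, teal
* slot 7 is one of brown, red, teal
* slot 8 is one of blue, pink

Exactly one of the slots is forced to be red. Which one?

slot 1

Among the 8 variables, purple fits only slot 2 (and all 8 values in {blue, brown, orange, pink, purple, red, teal, yellow} must be used), so slot 2 = purple.
The 7 still-open variables draw from only 7 values {blue, brown, orange, pink, red, teal, yellow}, so each is used; only slot 5 can be yellow, hence slot 5 = yellow.
The 6 still-open variables together cover exactly {blue, brown, orange, pink, red, teal} — 6 values for 6 variables — and brown appears only in slot 7's list, so slot 7 = brown.
The 5 still-open variables together cover exactly {blue, orange, pink, red, teal} — 5 values for 5 variables — and red appears only in slot 1's list, so slot 1 = red.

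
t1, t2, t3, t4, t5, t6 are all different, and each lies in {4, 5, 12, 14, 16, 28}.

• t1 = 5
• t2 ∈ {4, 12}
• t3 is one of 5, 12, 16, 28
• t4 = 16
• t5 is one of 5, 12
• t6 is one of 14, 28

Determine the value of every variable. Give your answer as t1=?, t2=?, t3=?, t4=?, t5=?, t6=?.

t1=5, t2=4, t3=28, t4=16, t5=12, t6=14

t1 has just one choice, so t1 = 5. Remove 5 from t3, t5.
t4 has just one choice, so t4 = 16. Strike 16 from t3.
t5 must be 12 (only option left). Remove 12 from t2, t3.
t2 must be 4 (only option left).
That leaves t3 = 28. Eliminate 28 elsewhere: t6.
t6 must be 14 (only option left).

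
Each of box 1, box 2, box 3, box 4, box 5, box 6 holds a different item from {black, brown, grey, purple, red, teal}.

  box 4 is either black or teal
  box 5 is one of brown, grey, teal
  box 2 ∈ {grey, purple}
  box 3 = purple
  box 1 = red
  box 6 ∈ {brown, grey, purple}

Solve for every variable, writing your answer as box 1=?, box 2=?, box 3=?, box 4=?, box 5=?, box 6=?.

box 1=red, box 2=grey, box 3=purple, box 4=black, box 5=teal, box 6=brown

box 1's domain is down to {red}, so box 1 = red.
box 3 must be purple (only option left). Eliminate purple elsewhere: box 2, box 6.
box 2 must be grey (only option left). Remove grey from box 5, box 6.
That leaves box 6 = brown. So box 5 can't be brown.
box 5's domain is down to {teal}, so box 5 = teal. So box 4 can't be teal.
box 4 has just one choice, so box 4 = black.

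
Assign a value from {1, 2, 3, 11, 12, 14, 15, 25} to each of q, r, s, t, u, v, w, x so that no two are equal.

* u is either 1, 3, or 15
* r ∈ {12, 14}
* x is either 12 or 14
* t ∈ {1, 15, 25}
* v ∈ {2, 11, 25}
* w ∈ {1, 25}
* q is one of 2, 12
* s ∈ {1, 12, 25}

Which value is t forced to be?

15

Among the 8 variables, 3 fits only u (and all 8 values in {1, 2, 3, 11, 12, 14, 15, 25} must be used), so u = 3.
Among the 7 still-open variables, 11 fits only v (and all 7 values in {1, 2, 11, 12, 14, 15, 25} must be used), so v = 11.
The 6 still-open variables draw from only 6 values {1, 2, 12, 14, 15, 25}, so each is used; only q can be 2, hence q = 2.
The 5 still-open variables together cover exactly {1, 12, 14, 15, 25} — 5 values for 5 variables — and 15 appears only in t's list, so t = 15.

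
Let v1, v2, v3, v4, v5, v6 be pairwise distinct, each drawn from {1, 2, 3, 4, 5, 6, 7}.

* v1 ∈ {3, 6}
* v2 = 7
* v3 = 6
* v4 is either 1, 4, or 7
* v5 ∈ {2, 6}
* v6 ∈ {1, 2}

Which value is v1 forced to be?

3

v2 must be 7 (only option left). Remove 7 from v4.
v3's domain is down to {6}, so v3 = 6. Remove 6 from v1, v5.
So v1 = 3.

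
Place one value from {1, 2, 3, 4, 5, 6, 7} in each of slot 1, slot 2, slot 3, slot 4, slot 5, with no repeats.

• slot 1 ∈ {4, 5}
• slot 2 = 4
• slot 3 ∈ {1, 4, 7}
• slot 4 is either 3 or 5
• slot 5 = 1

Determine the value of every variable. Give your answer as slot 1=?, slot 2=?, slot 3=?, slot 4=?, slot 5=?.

slot 2 must be 4 (only option left). So slot 1, slot 3 can't be 4.
slot 5's domain is down to {1}, so slot 5 = 1. So slot 3 can't be 1.
That leaves slot 1 = 5. So slot 4 can't be 5.
slot 3 must be 7 (only option left).
slot 4's domain is down to {3}, so slot 4 = 3.

slot 1=5, slot 2=4, slot 3=7, slot 4=3, slot 5=1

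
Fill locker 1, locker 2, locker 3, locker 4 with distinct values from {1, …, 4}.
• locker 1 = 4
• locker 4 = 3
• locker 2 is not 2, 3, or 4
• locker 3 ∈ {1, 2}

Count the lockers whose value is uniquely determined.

4

locker 1 must be 4 (only option left).
locker 2 has just one choice, so locker 2 = 1. So locker 3 can't be 1.
locker 3's domain is down to {2}, so locker 3 = 2.
locker 4 must be 3 (only option left).
Every locker is fixed: locker 1=4, locker 2=1, locker 3=2, locker 4=3. That makes 4.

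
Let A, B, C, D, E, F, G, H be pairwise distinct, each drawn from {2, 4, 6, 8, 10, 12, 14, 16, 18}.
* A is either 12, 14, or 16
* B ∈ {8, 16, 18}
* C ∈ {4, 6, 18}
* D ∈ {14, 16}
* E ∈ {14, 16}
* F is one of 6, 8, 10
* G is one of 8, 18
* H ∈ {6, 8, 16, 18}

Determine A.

The 8 variables together cover exactly {4, 6, 8, 10, 12, 14, 16, 18} — 8 values for 8 variables — and 4 appears only in C's list, so C = 4.
The 7 still-open variables together cover exactly {6, 8, 10, 12, 14, 16, 18} — 7 values for 7 variables — and 10 appears only in F's list, so F = 10.
The 6 still-open variables together cover exactly {6, 8, 12, 14, 16, 18} — 6 values for 6 variables — and 6 appears only in H's list, so H = 6.
The 5 still-open variables together cover exactly {8, 12, 14, 16, 18} — 5 values for 5 variables — and 12 appears only in A's list, so A = 12.

12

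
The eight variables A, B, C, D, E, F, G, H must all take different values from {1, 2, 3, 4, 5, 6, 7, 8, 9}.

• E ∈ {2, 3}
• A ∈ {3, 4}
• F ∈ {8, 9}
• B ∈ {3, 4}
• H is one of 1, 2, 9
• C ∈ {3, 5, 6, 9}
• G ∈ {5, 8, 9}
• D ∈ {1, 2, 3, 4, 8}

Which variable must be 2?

Among the 8 variables, 6 fits only C (and all 8 values in {1, 2, 3, 4, 5, 6, 8, 9} must be used), so C = 6.
Among the 7 still-open variables, 5 fits only G (and all 7 values in {1, 2, 3, 4, 5, 8, 9} must be used), so G = 5.
The 2 variables A and B are confined to {3, 4}, which locks those values in; drop them from D, E.
So 2 goes to E.

E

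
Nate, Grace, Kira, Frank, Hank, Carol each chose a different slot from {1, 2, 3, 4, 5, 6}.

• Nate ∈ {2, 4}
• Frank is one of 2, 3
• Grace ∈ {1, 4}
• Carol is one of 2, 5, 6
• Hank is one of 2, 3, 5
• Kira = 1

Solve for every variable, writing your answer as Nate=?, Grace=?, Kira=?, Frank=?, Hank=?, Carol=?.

Nate=2, Grace=4, Kira=1, Frank=3, Hank=5, Carol=6

Kira has just one choice, so Kira = 1. So Grace can't be 1.
Grace must be 4 (only option left). Strike 4 from Nate.
Nate has just one choice, so Nate = 2. Remove 2 from Frank, Hank, Carol.
Frank's domain is down to {3}, so Frank = 3. Eliminate 3 elsewhere: Hank.
That leaves Hank = 5. Eliminate 5 elsewhere: Carol.
Carol must be 6 (only option left).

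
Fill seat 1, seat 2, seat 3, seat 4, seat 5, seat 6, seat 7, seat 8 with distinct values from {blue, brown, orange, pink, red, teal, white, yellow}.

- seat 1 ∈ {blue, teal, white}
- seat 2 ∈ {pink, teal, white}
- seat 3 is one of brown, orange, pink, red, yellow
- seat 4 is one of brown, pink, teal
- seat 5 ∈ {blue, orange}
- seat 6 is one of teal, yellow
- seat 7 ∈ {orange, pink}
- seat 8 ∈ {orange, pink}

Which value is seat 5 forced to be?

blue

The 8 variables together cover exactly {blue, brown, orange, pink, red, teal, white, yellow} — 8 values for 8 variables — and red appears only in seat 3's list, so seat 3 = red.
The 7 still-open variables together cover exactly {blue, brown, orange, pink, teal, white, yellow} — 7 values for 7 variables — and brown appears only in seat 4's list, so seat 4 = brown.
The 6 still-open variables together cover exactly {blue, orange, pink, teal, white, yellow} — 6 values for 6 variables — and yellow appears only in seat 6's list, so seat 6 = yellow.
seat 7 and seat 8 share exactly the 2 values {orange, pink}; by pigeonhole those values go to them, so strike orange, pink from seat 2, seat 5.
So seat 5 = blue.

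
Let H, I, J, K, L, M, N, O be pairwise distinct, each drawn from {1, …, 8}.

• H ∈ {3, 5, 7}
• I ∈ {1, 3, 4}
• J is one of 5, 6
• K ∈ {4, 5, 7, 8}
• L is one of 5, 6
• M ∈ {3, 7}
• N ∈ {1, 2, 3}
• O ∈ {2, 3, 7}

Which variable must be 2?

O

Among the 8 variables, 8 fits only K (and all 8 values in {1, 2, 3, 4, 5, 6, 7, 8} must be used), so K = 8.
Among the 7 still-open variables, 4 fits only I (and all 7 values in {1, 2, 3, 4, 5, 6, 7} must be used), so I = 4.
The 6 still-open variables together cover exactly {1, 2, 3, 5, 6, 7} — 6 values for 6 variables — and 1 appears only in N's list, so N = 1.
Among the 5 still-open variables, 2 fits only O (and all 5 values in {2, 3, 5, 6, 7} must be used), so O = 2.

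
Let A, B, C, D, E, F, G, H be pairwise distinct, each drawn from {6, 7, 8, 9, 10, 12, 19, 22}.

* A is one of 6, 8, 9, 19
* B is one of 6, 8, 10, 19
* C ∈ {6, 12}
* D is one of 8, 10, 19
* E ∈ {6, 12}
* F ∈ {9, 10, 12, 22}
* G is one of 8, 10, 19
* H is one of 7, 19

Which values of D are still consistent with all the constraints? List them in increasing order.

8, 10, 19

The 8 variables draw from only 8 values {6, 7, 8, 9, 10, 12, 19, 22}, so each is used; only H can be 7, hence H = 7.
Among the 7 still-open variables, 22 fits only F (and all 7 values in {6, 8, 9, 10, 12, 19, 22} must be used), so F = 22.
Among the 6 still-open variables, 9 fits only A (and all 6 values in {6, 8, 9, 10, 12, 19} must be used), so A = 9.
C and E share exactly the 2 values {6, 12}; by pigeonhole those values go to them, so strike 6, 12 from B.
No further eliminations apply; D can still be any of 8, 10, 19.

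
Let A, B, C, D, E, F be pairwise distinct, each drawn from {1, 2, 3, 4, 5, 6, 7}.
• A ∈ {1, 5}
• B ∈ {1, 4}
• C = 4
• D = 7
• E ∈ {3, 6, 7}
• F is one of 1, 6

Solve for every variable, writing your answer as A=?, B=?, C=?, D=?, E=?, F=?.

A=5, B=1, C=4, D=7, E=3, F=6

C has just one choice, so C = 4. So B can't be 4.
D's domain is down to {7}, so D = 7. Eliminate 7 elsewhere: E.
B has just one choice, so B = 1. Remove 1 from A, F.
That leaves F = 6. So E can't be 6.
A's domain is down to {5}, so A = 5.
E must be 3 (only option left).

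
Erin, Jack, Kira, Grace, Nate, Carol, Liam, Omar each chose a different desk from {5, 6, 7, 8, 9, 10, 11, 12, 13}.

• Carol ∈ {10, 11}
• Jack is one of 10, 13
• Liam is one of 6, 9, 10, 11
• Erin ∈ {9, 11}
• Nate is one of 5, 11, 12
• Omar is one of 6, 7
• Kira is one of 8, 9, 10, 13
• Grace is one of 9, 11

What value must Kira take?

8

Erin and Grace between them cover only {9, 11} — a naked pair. Remove those values from Kira, Nate, Carol, Liam.
That leaves Carol = 10. So Jack, Kira, Liam can't be 10.
Liam's domain is down to {6}, so Liam = 6. Eliminate 6 elsewhere: Omar.
Omar's domain is down to {7}, so Omar = 7.
Jack's domain is down to {13}, so Jack = 13. Strike 13 from Kira.
So Kira = 8.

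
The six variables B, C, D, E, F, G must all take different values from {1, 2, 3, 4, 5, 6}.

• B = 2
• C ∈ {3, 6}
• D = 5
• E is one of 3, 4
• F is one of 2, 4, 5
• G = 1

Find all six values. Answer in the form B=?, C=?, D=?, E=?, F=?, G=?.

B has just one choice, so B = 2. Strike 2 from F.
That leaves D = 5. Remove 5 from F.
F has just one choice, so F = 4. Remove 4 from E.
That leaves G = 1.
E has just one choice, so E = 3. Remove 3 from C.
C has just one choice, so C = 6.

B=2, C=6, D=5, E=3, F=4, G=1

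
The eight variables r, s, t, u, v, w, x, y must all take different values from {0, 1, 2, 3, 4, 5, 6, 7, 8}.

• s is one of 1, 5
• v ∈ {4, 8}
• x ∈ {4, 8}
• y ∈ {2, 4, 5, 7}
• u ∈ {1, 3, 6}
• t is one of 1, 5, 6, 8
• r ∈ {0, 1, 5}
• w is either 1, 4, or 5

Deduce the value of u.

The 2 variables v and x are confined to {4, 8}, which locks those values in; drop them from t, w, y.
s and w between them cover only {1, 5} — a naked pair. Remove those values from r, t, u, y.
r has just one choice, so r = 0.
t must be 6 (only option left). So u can't be 6.
So u = 3.

3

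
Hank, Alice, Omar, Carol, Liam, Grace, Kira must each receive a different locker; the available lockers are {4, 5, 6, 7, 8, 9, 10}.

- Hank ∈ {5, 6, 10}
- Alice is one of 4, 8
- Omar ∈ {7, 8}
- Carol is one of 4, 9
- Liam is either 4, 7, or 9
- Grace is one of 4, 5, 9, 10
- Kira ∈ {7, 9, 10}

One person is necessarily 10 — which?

Kira

The 7 variables together cover exactly {4, 5, 6, 7, 8, 9, 10} — 7 values for 7 variables — and 6 appears only in Hank's list, so Hank = 6.
Among the 6 still-open variables, 5 fits only Grace (and all 6 values in {4, 5, 7, 8, 9, 10} must be used), so Grace = 5.
Among the 5 still-open variables, 10 fits only Kira (and all 5 values in {4, 7, 8, 9, 10} must be used), so Kira = 10.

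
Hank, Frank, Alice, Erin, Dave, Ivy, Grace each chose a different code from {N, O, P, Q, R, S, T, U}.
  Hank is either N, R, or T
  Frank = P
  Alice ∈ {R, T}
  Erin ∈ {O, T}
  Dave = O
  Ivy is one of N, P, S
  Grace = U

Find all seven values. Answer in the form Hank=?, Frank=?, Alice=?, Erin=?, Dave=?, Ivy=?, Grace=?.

Hank=N, Frank=P, Alice=R, Erin=T, Dave=O, Ivy=S, Grace=U

Frank has just one choice, so Frank = P. Remove P from Ivy.
Dave's domain is down to {O}, so Dave = O. So Erin can't be O.
Grace's domain is down to {U}, so Grace = U.
That leaves Erin = T. Strike T from Hank, Alice.
Alice's domain is down to {R}, so Alice = R. Eliminate R elsewhere: Hank.
Hank must be N (only option left). Remove N from Ivy.
Ivy must be S (only option left).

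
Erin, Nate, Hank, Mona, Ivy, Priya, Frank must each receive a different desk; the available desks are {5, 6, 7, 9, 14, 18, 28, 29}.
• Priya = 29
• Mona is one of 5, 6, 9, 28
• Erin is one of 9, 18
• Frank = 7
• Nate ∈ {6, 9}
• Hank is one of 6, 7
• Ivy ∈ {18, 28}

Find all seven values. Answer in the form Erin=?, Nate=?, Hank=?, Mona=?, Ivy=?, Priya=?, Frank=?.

Erin=18, Nate=9, Hank=6, Mona=5, Ivy=28, Priya=29, Frank=7

Priya's domain is down to {29}, so Priya = 29.
Frank's domain is down to {7}, so Frank = 7. So Hank can't be 7.
That leaves Hank = 6. Strike 6 from Nate, Mona.
Nate must be 9 (only option left). Eliminate 9 elsewhere: Erin, Mona.
Erin must be 18 (only option left). So Ivy can't be 18.
Ivy has just one choice, so Ivy = 28. So Mona can't be 28.
Mona's domain is down to {5}, so Mona = 5.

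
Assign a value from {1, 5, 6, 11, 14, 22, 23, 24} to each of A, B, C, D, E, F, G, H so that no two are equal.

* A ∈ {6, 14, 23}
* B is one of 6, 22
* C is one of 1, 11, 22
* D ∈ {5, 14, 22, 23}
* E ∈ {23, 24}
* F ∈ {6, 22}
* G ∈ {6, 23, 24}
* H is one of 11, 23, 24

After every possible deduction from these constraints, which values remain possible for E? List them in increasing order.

23, 24

Among the 8 variables, 1 fits only C (and all 8 values in {1, 5, 6, 11, 14, 22, 23, 24} must be used), so C = 1.
The 7 still-open variables together cover exactly {5, 6, 11, 14, 22, 23, 24} — 7 values for 7 variables — and 5 appears only in D's list, so D = 5.
The 6 still-open variables together cover exactly {6, 11, 14, 22, 23, 24} — 6 values for 6 variables — and 11 appears only in H's list, so H = 11.
The 5 still-open variables draw from only 5 values {6, 14, 22, 23, 24}, so each is used; only A can be 14, hence A = 14.
The 2 variables B and F are confined to {6, 22}, which locks those values in; drop them from G.
No further eliminations apply; E can still be any of 23, 24.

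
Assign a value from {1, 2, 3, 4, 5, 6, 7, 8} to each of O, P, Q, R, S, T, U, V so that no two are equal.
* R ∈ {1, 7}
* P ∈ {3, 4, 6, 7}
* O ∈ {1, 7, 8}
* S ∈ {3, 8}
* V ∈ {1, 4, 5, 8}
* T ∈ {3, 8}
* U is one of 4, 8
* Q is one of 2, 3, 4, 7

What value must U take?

The 8 variables together cover exactly {1, 2, 3, 4, 5, 6, 7, 8} — 8 values for 8 variables — and 2 appears only in Q's list, so Q = 2.
The 7 still-open variables draw from only 7 values {1, 3, 4, 5, 6, 7, 8}, so each is used; only V can be 5, hence V = 5.
Among the 6 still-open variables, 6 fits only P (and all 6 values in {1, 3, 4, 6, 7, 8} must be used), so P = 6.
The 5 still-open variables together cover exactly {1, 3, 4, 7, 8} — 5 values for 5 variables — and 4 appears only in U's list, so U = 4.

4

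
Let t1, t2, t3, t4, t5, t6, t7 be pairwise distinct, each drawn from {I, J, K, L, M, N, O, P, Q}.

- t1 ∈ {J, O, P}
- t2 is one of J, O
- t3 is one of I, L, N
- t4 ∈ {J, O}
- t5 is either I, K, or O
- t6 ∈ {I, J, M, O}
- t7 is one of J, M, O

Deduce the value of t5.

K

t2 and t4 between them cover only {J, O} — a naked pair. Remove those values from t1, t5, t6, t7.
That leaves t1 = P.
t7 must be M (only option left). Strike M from t6.
t6 has just one choice, so t6 = I. So t3, t5 can't be I.
So t5 = K.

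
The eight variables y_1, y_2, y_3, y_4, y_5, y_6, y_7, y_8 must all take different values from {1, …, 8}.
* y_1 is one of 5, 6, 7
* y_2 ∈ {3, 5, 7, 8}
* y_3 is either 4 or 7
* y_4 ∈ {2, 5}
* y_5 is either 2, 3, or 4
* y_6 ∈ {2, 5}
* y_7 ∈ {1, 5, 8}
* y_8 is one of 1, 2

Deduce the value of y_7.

8

Among the 8 variables, 6 fits only y_1 (and all 8 values in {1, 2, 3, 4, 5, 6, 7, 8} must be used), so y_1 = 6.
y_4 and y_6 between them cover only {2, 5} — a naked pair. Remove those values from y_2, y_5, y_7, y_8.
That leaves y_8 = 1. So y_7 can't be 1.
So y_7 = 8.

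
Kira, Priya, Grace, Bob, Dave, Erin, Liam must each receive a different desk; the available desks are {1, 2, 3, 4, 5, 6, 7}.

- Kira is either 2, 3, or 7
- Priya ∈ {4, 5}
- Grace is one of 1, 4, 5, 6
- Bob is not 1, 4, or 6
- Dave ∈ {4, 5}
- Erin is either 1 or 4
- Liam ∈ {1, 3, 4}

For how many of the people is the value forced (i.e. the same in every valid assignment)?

3

Among the 7 variables, 6 fits only Grace (and all 7 values in {1, 2, 3, 4, 5, 6, 7} must be used), so Grace = 6.
Priya and Dave share exactly the 2 values {4, 5}; by pigeonhole those values go to them, so strike 4, 5 from Bob, Erin, Liam.
Erin must be 1 (only option left). Strike 1 from Liam.
That leaves Liam = 3. Eliminate 3 elsewhere: Kira, Bob.
Determined: Grace=6, Erin=1, Liam=3. The other people each still have more than one consistent value. That makes 3.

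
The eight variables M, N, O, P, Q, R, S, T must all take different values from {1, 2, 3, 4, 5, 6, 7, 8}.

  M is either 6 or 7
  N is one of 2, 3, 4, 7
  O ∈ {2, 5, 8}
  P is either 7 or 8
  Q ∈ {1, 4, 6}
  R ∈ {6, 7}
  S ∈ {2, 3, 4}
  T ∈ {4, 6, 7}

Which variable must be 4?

Among the 8 variables, 1 fits only Q (and all 8 values in {1, 2, 3, 4, 5, 6, 7, 8} must be used), so Q = 1.
Among the 7 still-open variables, 5 fits only O (and all 7 values in {2, 3, 4, 5, 6, 7, 8} must be used), so O = 5.
The 6 still-open variables together cover exactly {2, 3, 4, 6, 7, 8} — 6 values for 6 variables — and 8 appears only in P's list, so P = 8.
M and R between them cover only {6, 7} — a naked pair. Remove those values from N, T.
So 4 goes to T.

T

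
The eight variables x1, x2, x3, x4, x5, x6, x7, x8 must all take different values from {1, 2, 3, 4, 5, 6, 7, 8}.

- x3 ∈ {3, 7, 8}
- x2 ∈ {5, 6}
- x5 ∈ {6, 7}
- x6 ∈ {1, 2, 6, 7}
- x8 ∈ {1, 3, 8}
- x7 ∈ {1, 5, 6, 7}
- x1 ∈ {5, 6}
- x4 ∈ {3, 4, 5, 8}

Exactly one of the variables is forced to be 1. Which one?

x7

The 8 variables draw from only 8 values {1, 2, 3, 4, 5, 6, 7, 8}, so each is used; only x6 can be 2, hence x6 = 2.
The 7 still-open variables draw from only 7 values {1, 3, 4, 5, 6, 7, 8}, so each is used; only x4 can be 4, hence x4 = 4.
x1 and x2 share exactly the 2 values {5, 6}; by pigeonhole those values go to them, so strike 5, 6 from x5, x7.
That leaves x5 = 7. Remove 7 from x3, x7.
So 1 goes to x7.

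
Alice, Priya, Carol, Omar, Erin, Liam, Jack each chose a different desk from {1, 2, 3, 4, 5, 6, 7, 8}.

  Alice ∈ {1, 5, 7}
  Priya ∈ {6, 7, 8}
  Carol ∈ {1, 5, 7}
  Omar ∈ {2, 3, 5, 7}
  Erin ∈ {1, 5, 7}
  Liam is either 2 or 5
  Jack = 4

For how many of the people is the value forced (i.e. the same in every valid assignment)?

Jack has just one choice, so Jack = 4.
The 3 variables Alice, Carol, Erin are confined to {1, 5, 7}, which locks those values in; drop them from Priya, Omar, Liam.
Liam must be 2 (only option left). So Omar can't be 2.
Omar has just one choice, so Omar = 3.
Determined: Omar=3, Liam=2, Jack=4. The other people each still have more than one consistent value. That makes 3.

3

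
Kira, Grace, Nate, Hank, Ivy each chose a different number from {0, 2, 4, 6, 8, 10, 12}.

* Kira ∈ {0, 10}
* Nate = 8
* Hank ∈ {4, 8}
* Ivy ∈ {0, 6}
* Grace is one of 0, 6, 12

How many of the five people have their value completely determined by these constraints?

2

Nate has just one choice, so Nate = 8. Strike 8 from Hank.
Hank must be 4 (only option left).
Determined: Nate=8, Hank=4. The other people each still have more than one consistent value. That makes 2.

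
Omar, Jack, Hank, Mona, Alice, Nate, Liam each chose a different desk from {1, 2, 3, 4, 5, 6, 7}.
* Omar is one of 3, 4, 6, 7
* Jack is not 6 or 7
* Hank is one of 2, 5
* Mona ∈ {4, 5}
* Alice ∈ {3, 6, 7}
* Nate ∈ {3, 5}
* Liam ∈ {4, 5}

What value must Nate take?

3

The 7 variables together cover exactly {1, 2, 3, 4, 5, 6, 7} — 7 values for 7 variables — and 1 appears only in Jack's list, so Jack = 1.
The 6 still-open variables together cover exactly {2, 3, 4, 5, 6, 7} — 6 values for 6 variables — and 2 appears only in Hank's list, so Hank = 2.
Mona and Liam between them cover only {4, 5} — a naked pair. Remove those values from Omar, Nate.
So Nate = 3.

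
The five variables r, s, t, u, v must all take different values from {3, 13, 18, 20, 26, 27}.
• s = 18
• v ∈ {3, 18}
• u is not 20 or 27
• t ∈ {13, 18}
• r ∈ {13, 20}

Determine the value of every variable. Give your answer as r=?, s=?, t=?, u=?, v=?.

s has just one choice, so s = 18. Remove 18 from t, u, v.
t's domain is down to {13}, so t = 13. Strike 13 from r, u.
v's domain is down to {3}, so v = 3. So u can't be 3.
r must be 20 (only option left).
u must be 26 (only option left).

r=20, s=18, t=13, u=26, v=3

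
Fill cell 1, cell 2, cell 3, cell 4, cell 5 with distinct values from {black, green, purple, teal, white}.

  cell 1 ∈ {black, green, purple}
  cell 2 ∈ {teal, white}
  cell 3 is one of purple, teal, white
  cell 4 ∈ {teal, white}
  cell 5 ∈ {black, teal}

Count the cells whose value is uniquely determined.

Among the 5 variables, green fits only cell 1 (and all 5 values in {black, green, purple, teal, white} must be used), so cell 1 = green.
Among the 4 still-open variables, black fits only cell 5 (and all 4 values in {black, purple, teal, white} must be used), so cell 5 = black.
Among the 3 still-open variables, purple fits only cell 3 (and all 3 values in {purple, teal, white} must be used), so cell 3 = purple.
Determined: cell 1=green, cell 3=purple, cell 5=black. The other cells each still have more than one consistent value. That makes 3.

3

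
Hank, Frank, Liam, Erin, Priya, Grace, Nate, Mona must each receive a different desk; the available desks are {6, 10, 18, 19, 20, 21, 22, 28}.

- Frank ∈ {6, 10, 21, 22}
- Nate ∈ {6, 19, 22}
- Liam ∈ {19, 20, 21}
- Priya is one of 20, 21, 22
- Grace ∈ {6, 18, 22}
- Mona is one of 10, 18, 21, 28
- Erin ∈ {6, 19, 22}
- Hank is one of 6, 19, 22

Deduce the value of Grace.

The 8 variables draw from only 8 values {6, 10, 18, 19, 20, 21, 22, 28}, so each is used; only Mona can be 28, hence Mona = 28.
The 7 still-open variables draw from only 7 values {6, 10, 18, 19, 20, 21, 22}, so each is used; only Frank can be 10, hence Frank = 10.
The 6 still-open variables together cover exactly {6, 18, 19, 20, 21, 22} — 6 values for 6 variables — and 18 appears only in Grace's list, so Grace = 18.

18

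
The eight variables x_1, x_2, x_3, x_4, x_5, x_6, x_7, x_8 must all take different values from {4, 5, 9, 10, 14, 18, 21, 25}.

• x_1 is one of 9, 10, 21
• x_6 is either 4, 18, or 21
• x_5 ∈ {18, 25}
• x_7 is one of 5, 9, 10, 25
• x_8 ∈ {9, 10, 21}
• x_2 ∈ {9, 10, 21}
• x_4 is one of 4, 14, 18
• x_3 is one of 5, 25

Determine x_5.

18

Among the 8 variables, 14 fits only x_4 (and all 8 values in {4, 5, 9, 10, 14, 18, 21, 25} must be used), so x_4 = 14.
Among the 7 still-open variables, 4 fits only x_6 (and all 7 values in {4, 5, 9, 10, 18, 21, 25} must be used), so x_6 = 4.
The 6 still-open variables together cover exactly {5, 9, 10, 18, 21, 25} — 6 values for 6 variables — and 18 appears only in x_5's list, so x_5 = 18.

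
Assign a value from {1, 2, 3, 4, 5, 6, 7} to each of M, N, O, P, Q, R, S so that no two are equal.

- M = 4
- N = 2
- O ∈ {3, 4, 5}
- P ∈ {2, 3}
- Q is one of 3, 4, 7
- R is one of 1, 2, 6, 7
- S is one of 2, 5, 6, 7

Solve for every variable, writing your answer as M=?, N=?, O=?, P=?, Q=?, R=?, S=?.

M=4, N=2, O=5, P=3, Q=7, R=1, S=6

M has just one choice, so M = 4. So O, Q can't be 4.
N must be 2 (only option left). Strike 2 from P, R, S.
P's domain is down to {3}, so P = 3. Eliminate 3 elsewhere: O, Q.
Q must be 7 (only option left). So R, S can't be 7.
That leaves O = 5. So S can't be 5.
S must be 6 (only option left). Strike 6 from R.
R has just one choice, so R = 1.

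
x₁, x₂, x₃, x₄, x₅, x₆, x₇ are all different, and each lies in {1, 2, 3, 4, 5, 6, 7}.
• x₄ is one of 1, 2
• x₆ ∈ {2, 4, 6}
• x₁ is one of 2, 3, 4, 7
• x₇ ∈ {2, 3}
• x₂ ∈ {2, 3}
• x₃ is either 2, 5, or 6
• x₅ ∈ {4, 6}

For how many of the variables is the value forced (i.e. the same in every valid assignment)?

3

The 7 variables together cover exactly {1, 2, 3, 4, 5, 6, 7} — 7 values for 7 variables — and 1 appears only in x₄'s list, so x₄ = 1.
The 6 still-open variables together cover exactly {2, 3, 4, 5, 6, 7} — 6 values for 6 variables — and 5 appears only in x₃'s list, so x₃ = 5.
The 5 still-open variables together cover exactly {2, 3, 4, 6, 7} — 5 values for 5 variables — and 7 appears only in x₁'s list, so x₁ = 7.
x₂ and x₇ share exactly the 2 values {2, 3}; by pigeonhole those values go to them, so strike 2, 3 from x₆.
Determined: x₁=7, x₃=5, x₄=1. The other variables each still have more than one consistent value. That makes 3.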